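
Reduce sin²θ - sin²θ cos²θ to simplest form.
sin²θ - sin²θ cos²θ = sin⁴θ (using Factoring)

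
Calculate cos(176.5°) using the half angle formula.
cos(176.5°) = -√((1 + cos 353°)/2) = -0.9981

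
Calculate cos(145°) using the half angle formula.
cos(145°) = -√((1 + cos 290°)/2) = -0.8192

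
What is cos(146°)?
cos(146°) = -0.829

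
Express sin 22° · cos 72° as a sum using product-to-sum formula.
sin 22° cos 72° = (1/2)[sin(22°+72°) + sin(22°-72°)]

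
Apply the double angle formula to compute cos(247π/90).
cos(247π/90) = cos²247π/180 - sin²247π/180 = -0.6947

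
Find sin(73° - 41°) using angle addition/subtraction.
sin(73° - 41°) = sin 73° cos 41° - cos 73° sin 41° = 0.5299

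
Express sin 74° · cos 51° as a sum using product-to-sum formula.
sin 74° cos 51° = (1/2)[sin(74°+51°) + sin(74°-51°)]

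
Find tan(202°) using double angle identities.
tan(202°) = 2 tan 101° / (1 - tan²101°) = 0.404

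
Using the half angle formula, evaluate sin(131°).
sin(131°) = √((1 - cos 262°)/2) = 0.7547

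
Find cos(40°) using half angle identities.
cos(40°) = √((1 + cos 80°)/2) = 0.766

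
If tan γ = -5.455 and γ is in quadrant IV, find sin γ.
sin γ = -0.9836 (using tan²γ + 1 = sec²γ)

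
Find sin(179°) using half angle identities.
sin(179°) = √((1 - cos 358°)/2) = 0.01745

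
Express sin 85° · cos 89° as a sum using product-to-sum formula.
sin 85° cos 89° = (1/2)[sin(85°+89°) + sin(85°-89°)]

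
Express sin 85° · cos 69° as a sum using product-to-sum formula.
sin 85° cos 69° = (1/2)[sin(85°+69°) + sin(85°-69°)]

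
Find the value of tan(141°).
tan(141°) = -0.8098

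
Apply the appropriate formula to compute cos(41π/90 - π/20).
cos(41π/90 - π/20) = cos 41π/90 cos π/20 + sin 41π/90 sin π/20 = 0.2924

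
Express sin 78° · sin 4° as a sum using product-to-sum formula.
sin 78° sin 4° = (1/2)[cos(78°-4°) - cos(78°+4°)]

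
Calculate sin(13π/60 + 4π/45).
sin(13π/60 + 4π/45) = sin 13π/60 cos 4π/45 + cos 13π/60 sin 4π/45 = 0.8192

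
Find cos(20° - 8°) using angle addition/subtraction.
cos(20° - 8°) = cos 20° cos 8° + sin 20° sin 8° = 0.9781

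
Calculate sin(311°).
sin(311°) = -0.7547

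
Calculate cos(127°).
cos(127°) = -0.6018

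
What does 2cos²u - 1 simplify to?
2cos²u - 1 = cos(2u) (using Double angle)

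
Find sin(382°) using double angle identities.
sin(382°) = 2 sin 191° cos 191° = 0.3746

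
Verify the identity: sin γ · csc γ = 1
LHS = sin γ · (1/sin γ) = 1 = RHS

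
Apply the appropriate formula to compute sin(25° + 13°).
sin(25° + 13°) = sin 25° cos 13° + cos 25° sin 13° = 0.6157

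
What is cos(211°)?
cos(211°) = -0.8572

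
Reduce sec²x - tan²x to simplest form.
sec²x - tan²x = 1 (using Pythagorean identity)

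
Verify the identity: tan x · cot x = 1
LHS = (sin x/cos x) · (cos x/sin x) = 1 = RHS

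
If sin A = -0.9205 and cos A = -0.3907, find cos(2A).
cos(2A) = cos²A - sin²A = -0.6947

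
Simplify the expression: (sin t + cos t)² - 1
(sin t + cos t)² - 1 = sin(2t) (using Pythagorean + double angle)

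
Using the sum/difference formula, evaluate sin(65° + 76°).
sin(65° + 76°) = sin 65° cos 76° + cos 65° sin 76° = 0.6293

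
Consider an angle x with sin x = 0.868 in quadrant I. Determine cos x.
cos x = √(1 - sin²x) = 0.4966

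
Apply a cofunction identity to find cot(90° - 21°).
cot(90° - 21°) = tan(21°) = 0.3839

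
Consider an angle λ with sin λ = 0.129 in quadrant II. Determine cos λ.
cos λ = ±√(1 - sin²λ) = -0.9916 (negative in QII)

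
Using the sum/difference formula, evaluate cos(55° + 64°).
cos(55° + 64°) = cos 55° cos 64° - sin 55° sin 64° = -0.4848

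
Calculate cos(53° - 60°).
cos(53° - 60°) = cos 53° cos 60° + sin 53° sin 60° = 0.9925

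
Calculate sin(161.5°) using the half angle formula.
sin(161.5°) = √((1 - cos 323°)/2) = 0.3173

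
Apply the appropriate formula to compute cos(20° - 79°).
cos(20° - 79°) = cos 20° cos 79° + sin 20° sin 79° = 0.515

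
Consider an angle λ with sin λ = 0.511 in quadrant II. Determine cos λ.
cos λ = ±√(1 - sin²λ) = -0.8596 (negative in QII)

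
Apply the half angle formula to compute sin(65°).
sin(65°) = √((1 - cos 130°)/2) = 0.9063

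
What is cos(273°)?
cos(273°) = 0.05234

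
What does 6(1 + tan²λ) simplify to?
6(1 + tan²λ) = 6(sec²λ) (using Pythagorean identity)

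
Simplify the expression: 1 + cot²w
1 + cot²w = csc²w (using Pythagorean identity)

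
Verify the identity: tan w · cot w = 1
LHS = (sin w/cos w) · (cos w/sin w) = 1 = RHS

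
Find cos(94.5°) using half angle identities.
cos(94.5°) = -√((1 + cos 189°)/2) = -0.07846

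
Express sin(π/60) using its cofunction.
sin(π/60) = cos(π/2 - π/60) = cos(29π/60)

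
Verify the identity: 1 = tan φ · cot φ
RHS = (sin φ/cos φ) · (cos φ/sin φ) = 1 = LHS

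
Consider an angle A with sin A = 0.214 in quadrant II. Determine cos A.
cos A = ±√(1 - sin²A) = -0.9768 (negative in QII)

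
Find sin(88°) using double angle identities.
sin(88°) = 2 sin 44° cos 44° = 0.9994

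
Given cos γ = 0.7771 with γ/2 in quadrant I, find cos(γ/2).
cos(γ/2) = ±√((1 + cos γ)/2); positive since γ/2 ∈ QI, so cos(γ/2) = 0.9426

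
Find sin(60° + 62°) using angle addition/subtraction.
sin(60° + 62°) = sin 60° cos 62° + cos 60° sin 62° = 0.848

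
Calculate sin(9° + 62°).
sin(9° + 62°) = sin 9° cos 62° + cos 9° sin 62° = 0.9455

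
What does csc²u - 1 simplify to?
csc²u - 1 = cot²u (using Pythagorean identity)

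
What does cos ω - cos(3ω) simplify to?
cos ω - cos(3ω) = 2 sin(2ω) sin ω (using Sum-to-product)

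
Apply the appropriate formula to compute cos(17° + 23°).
cos(17° + 23°) = cos 17° cos 23° - sin 17° sin 23° = 0.766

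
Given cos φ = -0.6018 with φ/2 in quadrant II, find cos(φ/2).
cos(φ/2) = ±√((1 + cos φ)/2); negative since φ/2 ∈ QII, so cos(φ/2) = -0.4462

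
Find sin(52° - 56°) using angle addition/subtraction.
sin(52° - 56°) = sin 52° cos 56° - cos 52° sin 56° = -0.06976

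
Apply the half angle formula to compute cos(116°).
cos(116°) = -√((1 + cos 232°)/2) = -0.4384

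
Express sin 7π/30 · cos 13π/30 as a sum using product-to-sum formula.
sin 7π/30 cos 13π/30 = (1/2)[sin(7π/30+13π/30) + sin(7π/30-13π/30)]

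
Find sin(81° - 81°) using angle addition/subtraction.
sin(81° - 81°) = sin 81° cos 81° - cos 81° sin 81° = 0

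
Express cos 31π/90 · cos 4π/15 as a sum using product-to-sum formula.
cos 31π/90 cos 4π/15 = (1/2)[cos(31π/90-4π/15) + cos(31π/90+4π/15)]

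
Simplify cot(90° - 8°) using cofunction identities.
cot(90° - 8°) = tan(8°)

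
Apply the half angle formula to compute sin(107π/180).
sin(107π/180) = √((1 - cos 107π/90)/2) = 0.9563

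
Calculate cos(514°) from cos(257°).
cos(514°) = cos²257° - sin²257° = -0.8988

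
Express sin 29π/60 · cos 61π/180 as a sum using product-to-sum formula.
sin 29π/60 cos 61π/180 = (1/2)[sin(29π/60+61π/180) + sin(29π/60-61π/180)]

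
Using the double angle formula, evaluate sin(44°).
sin(44°) = 2 sin 22° cos 22° = 0.6947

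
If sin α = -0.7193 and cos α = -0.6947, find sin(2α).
sin(2α) = 2 sin α cos α = 0.9994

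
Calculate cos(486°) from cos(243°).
cos(486°) = 2cos²243° - 1 = -0.5878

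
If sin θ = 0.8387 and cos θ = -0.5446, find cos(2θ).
cos(2θ) = cos²θ - sin²θ = -0.4068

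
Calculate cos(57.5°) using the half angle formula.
cos(57.5°) = √((1 + cos 115°)/2) = 0.5373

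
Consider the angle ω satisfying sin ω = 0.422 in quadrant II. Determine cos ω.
cos ω = ±√(1 - sin²ω) = -0.9066 (negative in QII)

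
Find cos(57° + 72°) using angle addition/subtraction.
cos(57° + 72°) = cos 57° cos 72° - sin 57° sin 72° = -0.6293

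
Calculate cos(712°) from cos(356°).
cos(712°) = cos²356° - sin²356° = 0.9903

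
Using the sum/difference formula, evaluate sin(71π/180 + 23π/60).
sin(71π/180 + 23π/60) = sin 71π/180 cos 23π/60 + cos 71π/180 sin 23π/60 = 0.6428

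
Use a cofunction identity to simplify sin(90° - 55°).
sin(90° - 55°) = cos(55°)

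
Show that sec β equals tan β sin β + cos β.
RHS = sin²β/cos β + cos β = (sin²β + cos²β)/cos β = 1/cos β = sec β = LHS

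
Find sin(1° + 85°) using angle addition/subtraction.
sin(1° + 85°) = sin 1° cos 85° + cos 1° sin 85° = 0.9976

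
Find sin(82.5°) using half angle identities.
sin(82.5°) = √((1 - cos 165°)/2) = 0.9914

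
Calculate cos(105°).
cos(105°) = -(√6-√2)/4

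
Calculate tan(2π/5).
tan(2π/5) = 3.078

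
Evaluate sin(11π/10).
sin(11π/10) = -0.309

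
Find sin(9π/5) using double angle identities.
sin(9π/5) = 2 sin 9π/10 cos 9π/10 = -0.5878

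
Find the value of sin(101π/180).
sin(101π/180) = 0.9816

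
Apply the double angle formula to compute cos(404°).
cos(404°) = cos²202° - sin²202° = 0.7193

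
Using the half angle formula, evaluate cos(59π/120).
cos(59π/120) = √((1 + cos 59π/60)/2) = 0.02618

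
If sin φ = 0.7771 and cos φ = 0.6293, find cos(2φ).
cos(2φ) = cos²φ - sin²φ = -0.2079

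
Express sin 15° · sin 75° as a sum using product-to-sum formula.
sin 15° sin 75° = (1/2)[cos(15°-75°) - cos(15°+75°)]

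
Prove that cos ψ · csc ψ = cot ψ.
LHS = cos ψ · (1/sin ψ) = cos ψ/sin ψ = cot ψ = RHS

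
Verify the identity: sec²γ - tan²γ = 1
LHS = 1/cos²γ - sin²γ/cos²γ = (1 - sin²γ)/cos²γ = cos²γ/cos²γ = 1 = RHS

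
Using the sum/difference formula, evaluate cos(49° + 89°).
cos(49° + 89°) = cos 49° cos 89° - sin 49° sin 89° = -0.7431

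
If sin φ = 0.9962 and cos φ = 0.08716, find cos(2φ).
cos(2φ) = cos²φ - sin²φ = -0.9848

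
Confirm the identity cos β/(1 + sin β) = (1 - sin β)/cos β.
RHS = (1 - sin β)(1 + sin β) / (cos β(1 + sin β)) = (1 - sin²β) / (cos β(1 + sin β)) = cos²β / (cos β(1 + sin β)) = cos β/(1 + sin β) = LHS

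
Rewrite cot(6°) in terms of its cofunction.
cot(6°) = tan(90° - 6°) = tan(84°)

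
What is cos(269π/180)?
cos(269π/180) = -0.01745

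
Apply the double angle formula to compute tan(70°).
tan(70°) = 2 tan 35° / (1 - tan²35°) = 2.747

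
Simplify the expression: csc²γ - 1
csc²γ - 1 = cot²γ (using Pythagorean identity)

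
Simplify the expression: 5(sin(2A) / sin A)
5(sin(2A) / sin A) = 5(2 cos A) (using Double angle)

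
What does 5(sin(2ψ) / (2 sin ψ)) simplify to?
5(sin(2ψ) / (2 sin ψ)) = 5(cos ψ) (using Double angle)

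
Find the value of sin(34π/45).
sin(34π/45) = 0.6947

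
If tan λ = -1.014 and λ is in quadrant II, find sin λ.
sin λ = 0.712 (using tan²λ + 1 = sec²λ)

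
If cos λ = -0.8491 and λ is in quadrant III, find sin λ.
sin λ = -0.5282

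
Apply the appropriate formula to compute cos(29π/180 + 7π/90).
cos(29π/180 + 7π/90) = cos 29π/180 cos 7π/90 - sin 29π/180 sin 7π/90 = 0.7314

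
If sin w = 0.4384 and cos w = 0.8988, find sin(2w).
sin(2w) = 2 sin w cos w = 0.7881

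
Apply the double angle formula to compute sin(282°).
sin(282°) = 2 sin 141° cos 141° = -0.9781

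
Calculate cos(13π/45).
cos(13π/45) = 0.6157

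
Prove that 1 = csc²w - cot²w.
RHS = 1/sin²w - cos²w/sin²w = (1 - cos²w)/sin²w = sin²w/sin²w = 1 = LHS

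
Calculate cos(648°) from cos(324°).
cos(648°) = cos²324° - sin²324° = 0.309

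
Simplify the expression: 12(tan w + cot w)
12(tan w + cot w) = 12(sec w csc w) (using Quotient identities)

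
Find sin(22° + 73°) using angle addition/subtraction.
sin(22° + 73°) = sin 22° cos 73° + cos 22° sin 73° = 0.9962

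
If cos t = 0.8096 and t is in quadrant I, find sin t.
sin t = 0.587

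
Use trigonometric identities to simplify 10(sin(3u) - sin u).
10(sin(3u) - sin u) = 10(2 cos(2u) sin u) (using Sum-to-product)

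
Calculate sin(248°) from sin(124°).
sin(248°) = 2 sin 124° cos 124° = -0.9272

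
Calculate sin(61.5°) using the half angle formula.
sin(61.5°) = √((1 - cos 123°)/2) = 0.8788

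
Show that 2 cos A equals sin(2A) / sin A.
RHS = 2 sin A cos A / sin A = 2 cos A = LHS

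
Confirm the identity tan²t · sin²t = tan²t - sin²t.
RHS = sin²t/cos²t - sin²t = sin²t(1/cos²t - 1) = sin²t · (1 - cos²t)/cos²t = sin²t · sin²t/cos²t = sin²t · tan²t = LHS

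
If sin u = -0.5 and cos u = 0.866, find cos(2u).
cos(2u) = cos²u - sin²u = 0.5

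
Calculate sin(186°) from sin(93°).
sin(186°) = 2 sin 93° cos 93° = -0.1045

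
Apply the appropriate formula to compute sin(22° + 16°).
sin(22° + 16°) = sin 22° cos 16° + cos 22° sin 16° = 0.6157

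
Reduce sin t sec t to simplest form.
sin t sec t = tan t (using Reciprocal + quotient)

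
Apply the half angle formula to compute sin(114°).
sin(114°) = √((1 - cos 228°)/2) = 0.9135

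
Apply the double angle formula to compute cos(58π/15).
cos(58π/15) = cos²29π/15 - sin²29π/15 = 0.9135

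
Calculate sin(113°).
sin(113°) = 0.9205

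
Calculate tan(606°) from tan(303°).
tan(606°) = 2 tan 303° / (1 - tan²303°) = 2.246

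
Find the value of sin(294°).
sin(294°) = -0.9135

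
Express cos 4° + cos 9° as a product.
cos 4° + cos 9° = 2 cos(6.5°) cos(-2.5°)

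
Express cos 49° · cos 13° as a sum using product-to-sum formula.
cos 49° cos 13° = (1/2)[cos(49°-13°) + cos(49°+13°)]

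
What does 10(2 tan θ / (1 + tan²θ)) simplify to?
10(2 tan θ / (1 + tan²θ)) = 10(sin(2θ)) (using Double angle)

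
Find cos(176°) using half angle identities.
cos(176°) = -√((1 + cos 352°)/2) = -0.9976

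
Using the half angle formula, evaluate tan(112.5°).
tan(112.5°) = sin 225° / (1 + cos 225°) = -2.414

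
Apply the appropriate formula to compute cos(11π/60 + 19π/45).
cos(11π/60 + 19π/45) = cos 11π/60 cos 19π/45 - sin 11π/60 sin 19π/45 = -0.3256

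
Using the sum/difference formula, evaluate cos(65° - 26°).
cos(65° - 26°) = cos 65° cos 26° + sin 65° sin 26° = 0.7771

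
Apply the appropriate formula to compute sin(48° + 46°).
sin(48° + 46°) = sin 48° cos 46° + cos 48° sin 46° = 0.9976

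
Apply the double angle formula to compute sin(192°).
sin(192°) = 2 sin 96° cos 96° = -0.2079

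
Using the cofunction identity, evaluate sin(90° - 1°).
sin(90° - 1°) = cos(1°) = 0.9998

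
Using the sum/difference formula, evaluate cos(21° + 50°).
cos(21° + 50°) = cos 21° cos 50° - sin 21° sin 50° = 0.3256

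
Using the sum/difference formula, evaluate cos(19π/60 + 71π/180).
cos(19π/60 + 71π/180) = cos 19π/60 cos 71π/180 - sin 19π/60 sin 71π/180 = -0.6157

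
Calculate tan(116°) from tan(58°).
tan(116°) = 2 tan 58° / (1 - tan²58°) = -2.05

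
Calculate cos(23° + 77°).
cos(23° + 77°) = cos 23° cos 77° - sin 23° sin 77° = -0.1736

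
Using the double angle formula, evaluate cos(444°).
cos(444°) = cos²222° - sin²222° = 0.1045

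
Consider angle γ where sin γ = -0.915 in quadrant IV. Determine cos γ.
cos γ = √(1 - sin²γ) = 0.4035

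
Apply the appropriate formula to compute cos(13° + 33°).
cos(13° + 33°) = cos 13° cos 33° - sin 13° sin 33° = 0.6947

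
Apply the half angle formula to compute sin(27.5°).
sin(27.5°) = √((1 - cos 55°)/2) = 0.4617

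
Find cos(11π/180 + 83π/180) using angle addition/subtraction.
cos(11π/180 + 83π/180) = cos 11π/180 cos 83π/180 - sin 11π/180 sin 83π/180 = -0.06976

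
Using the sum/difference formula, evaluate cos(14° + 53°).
cos(14° + 53°) = cos 14° cos 53° - sin 14° sin 53° = 0.3907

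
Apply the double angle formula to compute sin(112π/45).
sin(112π/45) = 2 sin 56π/45 cos 56π/45 = 0.9994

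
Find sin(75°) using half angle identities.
sin(75°) = √((1 - cos 150°)/2) = (√6+√2)/4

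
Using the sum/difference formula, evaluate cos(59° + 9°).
cos(59° + 9°) = cos 59° cos 9° - sin 59° sin 9° = 0.3746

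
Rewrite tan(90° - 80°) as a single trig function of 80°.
tan(90° - 80°) = cot(80°)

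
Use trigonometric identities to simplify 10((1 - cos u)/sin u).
10((1 - cos u)/sin u) = 10(tan(u/2)) (using Half angle)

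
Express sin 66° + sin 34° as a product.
sin 66° + sin 34° = 2 sin(50°) cos(16°)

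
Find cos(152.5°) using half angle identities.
cos(152.5°) = -√((1 + cos 305°)/2) = -0.887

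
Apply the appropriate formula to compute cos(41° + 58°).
cos(41° + 58°) = cos 41° cos 58° - sin 41° sin 58° = -0.1564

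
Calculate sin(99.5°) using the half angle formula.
sin(99.5°) = √((1 - cos 199°)/2) = 0.9863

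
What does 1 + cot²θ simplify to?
1 + cot²θ = csc²θ (using Pythagorean identity)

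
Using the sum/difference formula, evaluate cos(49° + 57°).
cos(49° + 57°) = cos 49° cos 57° - sin 49° sin 57° = -0.2756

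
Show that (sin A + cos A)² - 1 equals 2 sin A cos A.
LHS = sin²A + 2 sin A cos A + cos²A - 1 = (sin²A + cos²A) + 2 sin A cos A - 1 = 1 + 2 sin A cos A - 1 = 2 sin A cos A = RHS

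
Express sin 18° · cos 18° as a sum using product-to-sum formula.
sin 18° cos 18° = (1/2)[sin(18°+18°) + sin(18°-18°)]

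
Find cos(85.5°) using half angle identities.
cos(85.5°) = √((1 + cos 171°)/2) = 0.07846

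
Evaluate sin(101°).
sin(101°) = 0.9816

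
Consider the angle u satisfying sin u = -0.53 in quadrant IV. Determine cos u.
cos u = √(1 - sin²u) = 0.848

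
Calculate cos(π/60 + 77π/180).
cos(π/60 + 77π/180) = cos π/60 cos 77π/180 - sin π/60 sin 77π/180 = 0.1736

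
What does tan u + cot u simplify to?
tan u + cot u = sec u csc u (using Quotient identities)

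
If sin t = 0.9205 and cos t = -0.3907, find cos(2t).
cos(2t) = cos²t - sin²t = -0.6947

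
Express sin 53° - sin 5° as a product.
sin 53° - sin 5° = 2 cos(29°) sin(24°)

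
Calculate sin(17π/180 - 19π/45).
sin(17π/180 - 19π/45) = sin 17π/180 cos 19π/45 - cos 17π/180 sin 19π/45 = -0.8572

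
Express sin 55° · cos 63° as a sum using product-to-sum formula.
sin 55° cos 63° = (1/2)[sin(55°+63°) + sin(55°-63°)]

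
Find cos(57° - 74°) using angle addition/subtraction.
cos(57° - 74°) = cos 57° cos 74° + sin 57° sin 74° = 0.9563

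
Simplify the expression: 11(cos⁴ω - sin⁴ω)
11(cos⁴ω - sin⁴ω) = 11(cos(2ω)) (using Factoring + double angle)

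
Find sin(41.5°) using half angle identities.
sin(41.5°) = √((1 - cos 83°)/2) = 0.6626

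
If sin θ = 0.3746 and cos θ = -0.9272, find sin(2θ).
sin(2θ) = 2 sin θ cos θ = -0.6947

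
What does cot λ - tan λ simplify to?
cot λ - tan λ = 2 cot(2λ) (using Double angle)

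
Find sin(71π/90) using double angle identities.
sin(71π/90) = 2 sin 71π/180 cos 71π/180 = 0.6157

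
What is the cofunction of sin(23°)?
sin(23°) = cos(90° - 23°) = cos(67°)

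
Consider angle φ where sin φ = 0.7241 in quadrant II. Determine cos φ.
cos φ = ±√(1 - sin²φ) = -0.6897 (negative in QII)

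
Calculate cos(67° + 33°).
cos(67° + 33°) = cos 67° cos 33° - sin 67° sin 33° = -0.1736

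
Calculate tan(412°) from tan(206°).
tan(412°) = 2 tan 206° / (1 - tan²206°) = 1.28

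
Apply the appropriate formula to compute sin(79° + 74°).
sin(79° + 74°) = sin 79° cos 74° + cos 79° sin 74° = 0.454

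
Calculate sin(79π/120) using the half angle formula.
sin(79π/120) = √((1 - cos 79π/60)/2) = 0.8788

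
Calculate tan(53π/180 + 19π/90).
tan(53π/180 + 19π/90) = (tan 53π/180 + tan 19π/90)/(1 - tan 53π/180 tan 19π/90) = -57.29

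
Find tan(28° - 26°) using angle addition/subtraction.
tan(28° - 26°) = (tan 28° - tan 26°)/(1 + tan 28° tan 26°) = 0.03492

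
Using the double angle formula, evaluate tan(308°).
tan(308°) = 2 tan 154° / (1 - tan²154°) = -1.28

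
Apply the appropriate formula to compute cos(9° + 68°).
cos(9° + 68°) = cos 9° cos 68° - sin 9° sin 68° = 0.225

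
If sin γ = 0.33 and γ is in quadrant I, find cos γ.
cos γ = 0.944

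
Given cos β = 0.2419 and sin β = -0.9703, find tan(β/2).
tan(β/2) = sin β / (1 + cos β) = -0.7813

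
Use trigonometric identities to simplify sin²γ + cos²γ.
sin²γ + cos²γ = 1 (using Pythagorean identity)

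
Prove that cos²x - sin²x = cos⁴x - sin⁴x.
RHS = (cos²x - sin²x)(cos²x + sin²x) = (cos²x - sin²x) · 1 = cos²x - sin²x = LHS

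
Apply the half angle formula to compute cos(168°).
cos(168°) = -√((1 + cos 336°)/2) = -0.9781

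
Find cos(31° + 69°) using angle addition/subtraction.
cos(31° + 69°) = cos 31° cos 69° - sin 31° sin 69° = -0.1736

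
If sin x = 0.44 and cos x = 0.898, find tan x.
tan x = sin x / cos x = 0.49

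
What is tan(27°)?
tan(27°) = 0.5095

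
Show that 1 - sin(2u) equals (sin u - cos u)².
RHS = sin²u - 2 sin u cos u + cos²u = (sin²u + cos²u) - 2 sin u cos u = 1 - sin(2u) = LHS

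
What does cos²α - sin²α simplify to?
cos²α - sin²α = cos(2α) (using Double angle)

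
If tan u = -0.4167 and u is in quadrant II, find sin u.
sin u = 0.3846 (using tan²u + 1 = sec²u)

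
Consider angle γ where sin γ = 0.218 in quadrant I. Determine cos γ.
cos γ = √(1 - sin²γ) = 0.9759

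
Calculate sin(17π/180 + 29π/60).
sin(17π/180 + 29π/60) = sin 17π/180 cos 29π/60 + cos 17π/180 sin 29π/60 = 0.9703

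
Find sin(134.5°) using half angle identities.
sin(134.5°) = √((1 - cos 269°)/2) = 0.7133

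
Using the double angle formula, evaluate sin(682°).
sin(682°) = 2 sin 341° cos 341° = -0.6157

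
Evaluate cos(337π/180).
cos(337π/180) = 0.9205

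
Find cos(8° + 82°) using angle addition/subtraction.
cos(8° + 82°) = cos 8° cos 82° - sin 8° sin 82° = 0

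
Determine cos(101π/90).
cos(101π/90) = -0.9272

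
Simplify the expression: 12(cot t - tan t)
12(cot t - tan t) = 12(2 cot(2t)) (using Double angle)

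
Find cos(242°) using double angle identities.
cos(242°) = 2cos²121° - 1 = -0.4695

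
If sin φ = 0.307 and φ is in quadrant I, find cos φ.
cos φ = 0.9517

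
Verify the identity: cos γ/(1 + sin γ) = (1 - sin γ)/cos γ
RHS = (1 - sin γ)(1 + sin γ) / (cos γ(1 + sin γ)) = (1 - sin²γ) / (cos γ(1 + sin γ)) = cos²γ / (cos γ(1 + sin γ)) = cos γ/(1 + sin γ) = LHS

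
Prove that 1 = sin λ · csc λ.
RHS = sin λ · (1/sin λ) = 1 = LHS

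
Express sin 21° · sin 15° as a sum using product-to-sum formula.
sin 21° sin 15° = (1/2)[cos(21°-15°) - cos(21°+15°)]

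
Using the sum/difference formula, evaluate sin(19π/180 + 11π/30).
sin(19π/180 + 11π/30) = sin 19π/180 cos 11π/30 + cos 19π/180 sin 11π/30 = 0.9962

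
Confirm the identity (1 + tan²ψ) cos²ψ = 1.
LHS = sec²ψ · cos²ψ = (1/cos²ψ) · cos²ψ = 1 = RHS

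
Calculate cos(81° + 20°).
cos(81° + 20°) = cos 81° cos 20° - sin 81° sin 20° = -0.1908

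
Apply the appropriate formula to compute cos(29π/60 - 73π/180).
cos(29π/60 - 73π/180) = cos 29π/60 cos 73π/180 + sin 29π/60 sin 73π/180 = 0.9703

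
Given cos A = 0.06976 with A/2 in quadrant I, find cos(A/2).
cos(A/2) = ±√((1 + cos A)/2); positive since A/2 ∈ QI, so cos(A/2) = 0.7314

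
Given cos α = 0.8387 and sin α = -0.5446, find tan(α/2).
tan(α/2) = sin α / (1 + cos α) = -0.2962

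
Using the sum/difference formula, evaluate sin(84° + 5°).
sin(84° + 5°) = sin 84° cos 5° + cos 84° sin 5° = 0.9998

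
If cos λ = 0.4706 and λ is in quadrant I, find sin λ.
sin λ = 0.8823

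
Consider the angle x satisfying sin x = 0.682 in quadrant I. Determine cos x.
cos x = √(1 - sin²x) = 0.7314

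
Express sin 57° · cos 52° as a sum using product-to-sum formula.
sin 57° cos 52° = (1/2)[sin(57°+52°) + sin(57°-52°)]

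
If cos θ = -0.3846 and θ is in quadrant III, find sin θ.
sin θ = -0.9231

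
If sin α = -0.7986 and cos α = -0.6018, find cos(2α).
cos(2α) = cos²α - sin²α = -0.2756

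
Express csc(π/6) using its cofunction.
csc(π/6) = sec(π/2 - π/6) = sec(π/3)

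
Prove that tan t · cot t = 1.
LHS = (sin t/cos t) · (cos t/sin t) = 1 = RHS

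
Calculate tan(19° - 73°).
tan(19° - 73°) = (tan 19° - tan 73°)/(1 + tan 19° tan 73°) = -1.376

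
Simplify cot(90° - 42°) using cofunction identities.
cot(90° - 42°) = tan(42°)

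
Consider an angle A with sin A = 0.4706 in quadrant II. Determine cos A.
cos A = ±√(1 - sin²A) = -0.8823 (negative in QII)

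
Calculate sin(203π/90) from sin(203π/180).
sin(203π/90) = 2 sin 203π/180 cos 203π/180 = 0.7193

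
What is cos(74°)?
cos(74°) = 0.2756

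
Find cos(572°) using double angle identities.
cos(572°) = cos²286° - sin²286° = -0.848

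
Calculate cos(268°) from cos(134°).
cos(268°) = cos²134° - sin²134° = -0.0349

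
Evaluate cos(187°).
cos(187°) = -0.9925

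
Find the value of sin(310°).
sin(310°) = -0.766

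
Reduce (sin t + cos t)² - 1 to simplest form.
(sin t + cos t)² - 1 = sin(2t) (using Pythagorean + double angle)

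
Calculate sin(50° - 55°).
sin(50° - 55°) = sin 50° cos 55° - cos 50° sin 55° = -0.08716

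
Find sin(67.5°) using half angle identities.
sin(67.5°) = √((1 - cos 135°)/2) = √(2+√2)/2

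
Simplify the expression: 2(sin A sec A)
2(sin A sec A) = 2(tan A) (using Reciprocal + quotient)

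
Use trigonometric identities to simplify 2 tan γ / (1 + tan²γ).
2 tan γ / (1 + tan²γ) = sin(2γ) (using Double angle)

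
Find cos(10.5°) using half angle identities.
cos(10.5°) = √((1 + cos 21°)/2) = 0.9833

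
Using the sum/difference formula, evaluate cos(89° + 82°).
cos(89° + 82°) = cos 89° cos 82° - sin 89° sin 82° = -0.9877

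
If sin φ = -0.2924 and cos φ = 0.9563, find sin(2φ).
sin(2φ) = 2 sin φ cos φ = -0.5592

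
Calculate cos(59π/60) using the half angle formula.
cos(59π/60) = -√((1 + cos 59π/30)/2) = -0.9986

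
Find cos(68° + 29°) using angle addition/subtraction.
cos(68° + 29°) = cos 68° cos 29° - sin 68° sin 29° = -0.1219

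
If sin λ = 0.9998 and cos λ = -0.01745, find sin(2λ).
sin(2λ) = 2 sin λ cos λ = -0.03489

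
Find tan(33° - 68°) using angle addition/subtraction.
tan(33° - 68°) = (tan 33° - tan 68°)/(1 + tan 33° tan 68°) = -0.7002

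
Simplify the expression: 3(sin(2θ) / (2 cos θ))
3(sin(2θ) / (2 cos θ)) = 3(sin θ) (using Double angle)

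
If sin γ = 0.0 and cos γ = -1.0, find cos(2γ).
cos(2γ) = cos²γ - sin²γ = 1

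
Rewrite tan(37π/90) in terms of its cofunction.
tan(37π/90) = cot(π/2 - 37π/90) = cot(4π/45)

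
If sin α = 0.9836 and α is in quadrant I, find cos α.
cos α = 0.1804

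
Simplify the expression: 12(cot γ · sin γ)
12(cot γ · sin γ) = 12(cos γ) (using Quotient identity)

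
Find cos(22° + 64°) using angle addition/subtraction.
cos(22° + 64°) = cos 22° cos 64° - sin 22° sin 64° = 0.06976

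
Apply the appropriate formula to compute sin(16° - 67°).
sin(16° - 67°) = sin 16° cos 67° - cos 16° sin 67° = -0.7771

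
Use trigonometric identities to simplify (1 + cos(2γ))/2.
(1 + cos(2γ))/2 = cos²γ (using Power reduction)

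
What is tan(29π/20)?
tan(29π/20) = 6.314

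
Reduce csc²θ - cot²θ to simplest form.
csc²θ - cot²θ = 1 (using Pythagorean identity)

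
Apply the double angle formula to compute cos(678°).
cos(678°) = cos²339° - sin²339° = 0.7431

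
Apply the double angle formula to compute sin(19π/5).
sin(19π/5) = 2 sin 19π/10 cos 19π/10 = -0.5878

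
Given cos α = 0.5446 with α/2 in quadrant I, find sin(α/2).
sin(α/2) = ±√((1 - cos α)/2); positive since α/2 ∈ QI, so sin(α/2) = 0.4772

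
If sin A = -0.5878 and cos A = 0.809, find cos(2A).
cos(2A) = cos²A - sin²A = 0.309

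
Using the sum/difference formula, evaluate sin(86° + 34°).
sin(86° + 34°) = sin 86° cos 34° + cos 86° sin 34° = √3/2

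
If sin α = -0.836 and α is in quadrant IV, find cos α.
cos α = 0.5487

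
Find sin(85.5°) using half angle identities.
sin(85.5°) = √((1 - cos 171°)/2) = 0.9969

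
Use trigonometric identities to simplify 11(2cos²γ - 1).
11(2cos²γ - 1) = 11(cos(2γ)) (using Double angle)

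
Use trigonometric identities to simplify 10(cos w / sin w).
10(cos w / sin w) = 10(cot w) (using Quotient identity)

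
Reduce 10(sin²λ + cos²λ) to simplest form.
10(sin²λ + cos²λ) = 10 (using Pythagorean identity)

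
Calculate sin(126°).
sin(126°) = 0.809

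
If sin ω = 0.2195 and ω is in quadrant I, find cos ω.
cos ω = 0.9756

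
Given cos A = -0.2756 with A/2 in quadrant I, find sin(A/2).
sin(A/2) = ±√((1 - cos A)/2); positive since A/2 ∈ QI, so sin(A/2) = 0.7986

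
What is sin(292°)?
sin(292°) = -0.9272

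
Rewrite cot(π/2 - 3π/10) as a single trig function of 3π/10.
cot(π/2 - 3π/10) = tan(3π/10)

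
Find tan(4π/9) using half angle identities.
tan(4π/9) = sin 8π/9 / (1 + cos 8π/9) = 5.671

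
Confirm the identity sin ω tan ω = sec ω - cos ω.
RHS = 1/cos ω - cos ω = (1 - cos²ω)/cos ω = sin²ω/cos ω = sin ω · (sin ω/cos ω) = sin ω tan ω = LHS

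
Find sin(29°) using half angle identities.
sin(29°) = √((1 - cos 58°)/2) = 0.4848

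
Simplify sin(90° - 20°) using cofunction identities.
sin(90° - 20°) = cos(20°)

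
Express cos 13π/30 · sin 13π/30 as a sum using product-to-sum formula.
cos 13π/30 sin 13π/30 = (1/2)[sin(13π/30+13π/30) - sin(13π/30-13π/30)]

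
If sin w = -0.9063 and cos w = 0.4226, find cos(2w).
cos(2w) = cos²w - sin²w = -0.6428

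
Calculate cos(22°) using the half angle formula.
cos(22°) = √((1 + cos 44°)/2) = 0.9272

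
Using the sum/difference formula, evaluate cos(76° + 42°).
cos(76° + 42°) = cos 76° cos 42° - sin 76° sin 42° = -0.4695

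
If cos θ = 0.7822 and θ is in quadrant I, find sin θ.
sin θ = 0.623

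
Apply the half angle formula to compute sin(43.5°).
sin(43.5°) = √((1 - cos 87°)/2) = 0.6884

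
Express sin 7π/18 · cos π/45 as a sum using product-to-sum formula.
sin 7π/18 cos π/45 = (1/2)[sin(7π/18+π/45) + sin(7π/18-π/45)]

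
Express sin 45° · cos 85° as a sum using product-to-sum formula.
sin 45° cos 85° = (1/2)[sin(45°+85°) + sin(45°-85°)]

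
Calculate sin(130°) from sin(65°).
sin(130°) = 2 sin 65° cos 65° = 0.766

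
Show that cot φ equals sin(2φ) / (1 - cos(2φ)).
RHS = 2 sin φ cos φ / (2sin²φ) = cos φ/sin φ = cot φ = LHS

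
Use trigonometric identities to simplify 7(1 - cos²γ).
7(1 - cos²γ) = 7(sin²γ) (using Pythagorean identity)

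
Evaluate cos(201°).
cos(201°) = -0.9336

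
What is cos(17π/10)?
cos(17π/10) = 0.5878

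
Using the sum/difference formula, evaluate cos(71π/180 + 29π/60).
cos(71π/180 + 29π/60) = cos 71π/180 cos 29π/60 - sin 71π/180 sin 29π/60 = -0.9272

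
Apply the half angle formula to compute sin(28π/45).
sin(28π/45) = √((1 - cos 56π/45)/2) = 0.9272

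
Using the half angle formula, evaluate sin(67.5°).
sin(67.5°) = √((1 - cos 135°)/2) = √(2+√2)/2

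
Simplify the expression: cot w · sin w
cot w · sin w = cos w (using Quotient identity)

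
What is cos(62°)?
cos(62°) = 0.4695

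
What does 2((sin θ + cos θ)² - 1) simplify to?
2((sin θ + cos θ)² - 1) = 2(sin(2θ)) (using Pythagorean + double angle)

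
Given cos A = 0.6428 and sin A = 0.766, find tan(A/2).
tan(A/2) = sin A / (1 + cos A) = 0.4663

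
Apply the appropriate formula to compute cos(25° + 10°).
cos(25° + 10°) = cos 25° cos 10° - sin 25° sin 10° = 0.8192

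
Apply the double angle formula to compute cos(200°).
cos(200°) = cos²100° - sin²100° = -0.9397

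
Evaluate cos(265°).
cos(265°) = -0.08716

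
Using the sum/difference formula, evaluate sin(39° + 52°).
sin(39° + 52°) = sin 39° cos 52° + cos 39° sin 52° = 0.9998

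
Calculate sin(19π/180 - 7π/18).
sin(19π/180 - 7π/18) = sin 19π/180 cos 7π/18 - cos 19π/180 sin 7π/18 = -0.7771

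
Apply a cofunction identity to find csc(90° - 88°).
csc(90° - 88°) = sec(88°) = 28.65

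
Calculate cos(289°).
cos(289°) = 0.3256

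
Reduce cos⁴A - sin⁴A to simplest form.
cos⁴A - sin⁴A = cos(2A) (using Factoring + double angle)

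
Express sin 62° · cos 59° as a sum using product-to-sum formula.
sin 62° cos 59° = (1/2)[sin(62°+59°) + sin(62°-59°)]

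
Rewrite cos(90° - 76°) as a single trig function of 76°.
cos(90° - 76°) = sin(76°)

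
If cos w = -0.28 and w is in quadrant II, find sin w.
sin w = 0.96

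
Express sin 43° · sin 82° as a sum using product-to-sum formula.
sin 43° sin 82° = (1/2)[cos(43°-82°) - cos(43°+82°)]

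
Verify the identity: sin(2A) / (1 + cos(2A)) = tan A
LHS = 2 sin A cos A / (2cos²A) = sin A/cos A = tan A = RHS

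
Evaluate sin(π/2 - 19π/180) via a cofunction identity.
sin(π/2 - 19π/180) = cos(19π/180) = 0.9455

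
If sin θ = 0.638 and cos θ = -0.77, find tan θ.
tan θ = sin θ / cos θ = -0.8286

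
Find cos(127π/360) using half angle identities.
cos(127π/360) = √((1 + cos 127π/180)/2) = 0.4462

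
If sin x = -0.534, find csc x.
csc x = 1/sin x = -1.873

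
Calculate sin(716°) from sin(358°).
sin(716°) = 2 sin 358° cos 358° = -0.06976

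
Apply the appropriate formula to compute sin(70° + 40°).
sin(70° + 40°) = sin 70° cos 40° + cos 70° sin 40° = 0.9397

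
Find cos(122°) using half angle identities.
cos(122°) = -√((1 + cos 244°)/2) = -0.5299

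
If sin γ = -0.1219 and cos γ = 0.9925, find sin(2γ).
sin(2γ) = 2 sin γ cos γ = -0.242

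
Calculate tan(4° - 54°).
tan(4° - 54°) = (tan 4° - tan 54°)/(1 + tan 4° tan 54°) = -1.192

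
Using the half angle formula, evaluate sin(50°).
sin(50°) = √((1 - cos 100°)/2) = 0.766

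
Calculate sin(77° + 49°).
sin(77° + 49°) = sin 77° cos 49° + cos 77° sin 49° = 0.809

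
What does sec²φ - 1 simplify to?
sec²φ - 1 = tan²φ (using Pythagorean identity)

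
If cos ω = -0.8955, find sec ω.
sec ω = 1/cos ω = -1.117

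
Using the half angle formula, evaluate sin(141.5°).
sin(141.5°) = √((1 - cos 283°)/2) = 0.6225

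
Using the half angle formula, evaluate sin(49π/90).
sin(49π/90) = √((1 - cos 49π/45)/2) = 0.9903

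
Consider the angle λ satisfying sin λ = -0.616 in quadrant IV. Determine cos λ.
cos λ = √(1 - sin²λ) = 0.7877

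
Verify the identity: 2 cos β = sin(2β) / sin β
RHS = 2 sin β cos β / sin β = 2 cos β = LHS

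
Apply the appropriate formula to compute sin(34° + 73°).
sin(34° + 73°) = sin 34° cos 73° + cos 34° sin 73° = 0.9563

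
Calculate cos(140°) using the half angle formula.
cos(140°) = -√((1 + cos 280°)/2) = -0.766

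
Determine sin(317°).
sin(317°) = -0.682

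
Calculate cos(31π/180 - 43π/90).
cos(31π/180 - 43π/90) = cos 31π/180 cos 43π/90 + sin 31π/180 sin 43π/90 = 0.5736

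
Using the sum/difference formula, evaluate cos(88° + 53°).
cos(88° + 53°) = cos 88° cos 53° - sin 88° sin 53° = -0.7771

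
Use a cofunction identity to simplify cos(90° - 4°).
cos(90° - 4°) = sin(4°)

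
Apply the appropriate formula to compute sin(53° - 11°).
sin(53° - 11°) = sin 53° cos 11° - cos 53° sin 11° = 0.6691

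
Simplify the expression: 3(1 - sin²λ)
3(1 - sin²λ) = 3(cos²λ) (using Pythagorean identity)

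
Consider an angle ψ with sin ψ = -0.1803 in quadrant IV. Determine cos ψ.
cos ψ = √(1 - sin²ψ) = 0.9836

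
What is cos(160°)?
cos(160°) = -0.9397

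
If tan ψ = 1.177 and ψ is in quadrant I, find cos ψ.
cos ψ = 0.6475 (using tan²ψ + 1 = sec²ψ)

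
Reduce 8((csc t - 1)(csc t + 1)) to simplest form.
8((csc t - 1)(csc t + 1)) = 8(cot²t) (using Diff. of squares)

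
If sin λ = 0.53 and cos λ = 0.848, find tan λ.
tan λ = sin λ / cos λ = 0.625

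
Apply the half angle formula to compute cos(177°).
cos(177°) = -√((1 + cos 354°)/2) = -0.9986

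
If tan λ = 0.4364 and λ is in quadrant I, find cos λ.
cos λ = 0.9165 (using tan²λ + 1 = sec²λ)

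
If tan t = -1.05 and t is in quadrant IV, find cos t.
cos t = 0.6897 (using tan²t + 1 = sec²t)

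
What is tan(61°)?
tan(61°) = 1.804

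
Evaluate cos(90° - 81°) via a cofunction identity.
cos(90° - 81°) = sin(81°) = 0.9877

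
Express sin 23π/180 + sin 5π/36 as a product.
sin 23π/180 + sin 5π/36 = 2 sin(2π/15) cos(-π/180)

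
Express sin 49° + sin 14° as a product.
sin 49° + sin 14° = 2 sin(31.5°) cos(17.5°)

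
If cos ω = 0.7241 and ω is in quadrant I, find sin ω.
sin ω = 0.6897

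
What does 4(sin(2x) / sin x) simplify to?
4(sin(2x) / sin x) = 4(2 cos x) (using Double angle)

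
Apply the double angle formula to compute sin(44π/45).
sin(44π/45) = 2 sin 22π/45 cos 22π/45 = 0.06976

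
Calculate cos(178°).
cos(178°) = -0.9994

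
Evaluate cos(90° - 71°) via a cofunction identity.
cos(90° - 71°) = sin(71°) = 0.9455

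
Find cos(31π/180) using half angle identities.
cos(31π/180) = √((1 + cos 31π/90)/2) = 0.8572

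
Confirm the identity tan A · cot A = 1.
LHS = (sin A/cos A) · (cos A/sin A) = 1 = RHS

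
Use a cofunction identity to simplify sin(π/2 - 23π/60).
sin(π/2 - 23π/60) = cos(23π/60)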